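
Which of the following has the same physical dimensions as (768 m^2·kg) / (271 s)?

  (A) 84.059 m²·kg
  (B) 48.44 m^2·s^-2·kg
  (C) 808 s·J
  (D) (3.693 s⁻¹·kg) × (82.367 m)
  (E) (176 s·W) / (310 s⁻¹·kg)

Reference: [kg·m²] / [s] = kg·m²·s⁻¹.
Each option:
  (A) kg·m²
  (B) kg·m²·s⁻²
  (C) J·s = N·m·s = kg·m²·s⁻¹  ← same
  (D) [kg·s⁻¹] · [m] = kg·m·s⁻¹
  (E) [kg·m²·s⁻²] / [kg·s⁻¹] = m²·s⁻¹
Only (C) matches kg·m²·s⁻¹.

(C)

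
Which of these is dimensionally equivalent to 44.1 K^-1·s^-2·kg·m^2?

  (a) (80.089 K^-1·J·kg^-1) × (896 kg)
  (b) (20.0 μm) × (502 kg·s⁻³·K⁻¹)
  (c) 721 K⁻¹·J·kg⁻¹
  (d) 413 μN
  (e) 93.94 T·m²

(a)

Reference: kg·m²·s⁻²·K⁻¹.
Each option:
  (a) [m²·s⁻²·K⁻¹] · [kg] = kg·m²·s⁻²·K⁻¹  ← same
  (b) [m] · [kg·s⁻³·K⁻¹] = kg·m·s⁻³·K⁻¹
  (c) J·kg⁻¹·K⁻¹ = N·m·kg⁻¹·K⁻¹ = m²·s⁻²·K⁻¹
  (d) N = kg·m·s⁻²
  (e) T·m² = Wb·m⁻²·m² = kg·m²·s⁻²·A⁻¹
Only (a) matches kg·m²·s⁻²·K⁻¹.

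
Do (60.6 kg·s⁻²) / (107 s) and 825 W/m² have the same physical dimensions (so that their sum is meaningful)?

Reduce each to base SI dimensions:
  (60.6 kg·s⁻²) / (107 s):  [kg·s⁻²] / [s] = kg·s⁻³
  825 W/m²:  W·m⁻² = J·s⁻¹·m⁻² = kg·s⁻³
Both are kg·s⁻³, so they have the same dimensions and can be added.

Yes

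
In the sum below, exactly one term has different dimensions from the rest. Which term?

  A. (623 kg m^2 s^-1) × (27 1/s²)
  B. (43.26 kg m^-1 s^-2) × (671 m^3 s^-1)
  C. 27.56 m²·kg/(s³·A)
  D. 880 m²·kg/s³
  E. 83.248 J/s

Reduce each to base SI dimensions:
  A. [kg·m²·s⁻¹] · [s⁻²] = kg·m²·s⁻³
  B. [kg·m⁻¹·s⁻²] · [m³·s⁻¹] = kg·m²·s⁻³
  C. kg·m²·s⁻³·A⁻¹
  D. kg·m²·s⁻³
  E. J·s⁻¹ = N·m·s⁻¹ = kg·m²·s⁻³
All reduce to kg·m²·s⁻³ except C., which is kg·m²·s⁻³·A⁻¹.

C.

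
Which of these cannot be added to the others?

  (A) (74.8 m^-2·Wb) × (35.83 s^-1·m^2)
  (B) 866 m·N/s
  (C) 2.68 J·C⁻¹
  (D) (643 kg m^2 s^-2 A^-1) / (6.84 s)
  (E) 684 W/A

(B)

Dimensions:
  (A) [kg·s⁻²·A⁻¹] · [m²·s⁻¹] = kg·m²·s⁻³·A⁻¹
  (B) N·m·s⁻¹ = kg·m·s⁻²·m·s⁻¹ = kg·m²·s⁻³
  (C) J·C⁻¹ = N·m·(s·A)⁻¹ = kg·m²·s⁻³·A⁻¹
  (D) [kg·m²·s⁻²·A⁻¹] / [s] = kg·m²·s⁻³·A⁻¹
  (E) W·A⁻¹ = J·s⁻¹·A⁻¹ = kg·m²·s⁻³·A⁻¹
All reduce to kg·m²·s⁻³·A⁻¹ except (B), which is kg·m²·s⁻³.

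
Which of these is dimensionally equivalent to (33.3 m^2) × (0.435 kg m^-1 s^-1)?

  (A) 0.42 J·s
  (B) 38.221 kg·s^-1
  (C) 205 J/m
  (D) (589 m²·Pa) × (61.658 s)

(D)

Reference: [m²] · [kg·m⁻¹·s⁻¹] = kg·m·s⁻¹.
Each option:
  (A) J·s = N·m·s = kg·m²·s⁻¹
  (B) kg·s⁻¹
  (C) J·m⁻¹ = N·m·m⁻¹ = kg·m·s⁻²
  (D) [kg·m·s⁻²] · [s] = kg·m·s⁻¹  ← same
Only (D) matches kg·m·s⁻¹.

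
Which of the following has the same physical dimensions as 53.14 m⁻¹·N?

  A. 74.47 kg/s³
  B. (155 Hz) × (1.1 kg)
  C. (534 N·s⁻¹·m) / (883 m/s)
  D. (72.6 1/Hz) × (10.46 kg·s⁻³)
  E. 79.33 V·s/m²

D.

Reference: N·m⁻¹ = kg·m·s⁻²·m⁻¹ = kg·s⁻².
Each option:
  A. kg·s⁻³
  B. [s⁻¹] · [kg] = kg·s⁻¹
  C. [kg·m²·s⁻³] / [m·s⁻¹] = kg·m·s⁻²
  D. [s] · [kg·s⁻³] = kg·s⁻²  ← same
  E. V·s·m⁻² = J·C⁻¹·s·m⁻² = kg·s⁻²·A⁻¹
Only D. matches kg·s⁻².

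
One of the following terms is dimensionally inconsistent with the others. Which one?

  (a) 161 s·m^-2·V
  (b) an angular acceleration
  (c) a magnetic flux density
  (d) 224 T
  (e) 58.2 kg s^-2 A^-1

(b)

Dimensions:
  (a) V·s·m⁻² = J·C⁻¹·s·m⁻² = kg·s⁻²·A⁻¹
  (b) [angular acceleration] = s⁻²
  (c) [magnetic flux density] = kg·s⁻²·A⁻¹
  (d) T = Wb·m⁻² = kg·s⁻²·A⁻¹
  (e) kg·s⁻²·A⁻¹
All reduce to kg·s⁻²·A⁻¹ except (b), which is s⁻².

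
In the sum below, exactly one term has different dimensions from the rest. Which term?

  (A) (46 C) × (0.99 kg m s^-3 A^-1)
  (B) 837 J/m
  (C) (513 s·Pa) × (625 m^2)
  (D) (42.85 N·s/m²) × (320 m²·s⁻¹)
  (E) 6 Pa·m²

(C)

In SI base units:
  (A) [s·A] · [kg·m·s⁻³·A⁻¹] = kg·m·s⁻²
  (B) J·m⁻¹ = N·m·m⁻¹ = kg·m·s⁻²
  (C) [kg·m⁻¹·s⁻¹] · [m²] = kg·m·s⁻¹
  (D) [kg·m⁻¹·s⁻¹] · [m²·s⁻¹] = kg·m·s⁻²
  (E) Pa·m² = N·m⁻²·m² = kg·m·s⁻²
All reduce to kg·m·s⁻² except (C), which is kg·m·s⁻¹.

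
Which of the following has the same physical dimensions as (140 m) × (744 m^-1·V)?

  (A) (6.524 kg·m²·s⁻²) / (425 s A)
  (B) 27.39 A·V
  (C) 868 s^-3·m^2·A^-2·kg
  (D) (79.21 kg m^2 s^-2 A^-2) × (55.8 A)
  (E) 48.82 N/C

(A)

Reference: [m] · [kg·m·s⁻³·A⁻¹] = kg·m²·s⁻³·A⁻¹.
Each option:
  (A) [kg·m²·s⁻²] / [s·A] = kg·m²·s⁻³·A⁻¹  ← same
  (B) V·A = J·C⁻¹·A = kg·m²·s⁻³
  (C) kg·m²·s⁻³·A⁻²
  (D) [kg·m²·s⁻²·A⁻²] · [A] = kg·m²·s⁻²·A⁻¹
  (E) N·C⁻¹ = kg·m·s⁻²·(s·A)⁻¹ = kg·m·s⁻³·A⁻¹
Only (A) matches kg·m²·s⁻³·A⁻¹.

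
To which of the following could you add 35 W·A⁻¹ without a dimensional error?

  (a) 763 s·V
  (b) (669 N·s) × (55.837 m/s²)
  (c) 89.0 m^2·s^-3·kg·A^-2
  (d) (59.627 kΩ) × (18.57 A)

Reference: W·A⁻¹ = J·s⁻¹·A⁻¹ = kg·m²·s⁻³·A⁻¹.
Each option:
  (a) V·s = J·C⁻¹·s = kg·m²·s⁻²·A⁻¹
  (b) [kg·m·s⁻¹] · [m·s⁻²] = kg·m²·s⁻³
  (c) kg·m²·s⁻³·A⁻²
  (d) [kg·m²·s⁻³·A⁻²] · [A] = kg·m²·s⁻³·A⁻¹  ← same
Only (d) matches kg·m²·s⁻³·A⁻¹.

(d)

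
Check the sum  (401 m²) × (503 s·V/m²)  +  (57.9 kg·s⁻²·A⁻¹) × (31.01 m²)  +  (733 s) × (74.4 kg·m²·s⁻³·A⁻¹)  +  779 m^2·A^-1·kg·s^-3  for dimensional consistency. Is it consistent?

No

Reduce each to base SI dimensions:
  (401 m²) × (503 s·V/m²):  [m²] · [kg·s⁻²·A⁻¹] = kg·m²·s⁻²·A⁻¹
  (57.9 kg·s⁻²·A⁻¹) × (31.01 m²):  [kg·s⁻²·A⁻¹] · [m²] = kg·m²·s⁻²·A⁻¹
  (733 s) × (74.4 kg·m²·s⁻³·A⁻¹):  [s] · [kg·m²·s⁻³·A⁻¹] = kg·m²·s⁻²·A⁻¹
  779 m^2·A^-1·kg·s^-3:  kg·m²·s⁻³·A⁻¹
The terms do not share a single dimension (kg·m²·s⁻²·A⁻¹ vs kg·m²·s⁻³·A⁻¹).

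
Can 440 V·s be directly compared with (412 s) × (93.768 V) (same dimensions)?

Yes

Reduce each to base SI dimensions:
  440 V·s:  V·s = J·C⁻¹·s = kg·m²·s⁻²·A⁻¹
  (412 s) × (93.768 V):  [s] · [kg·m²·s⁻³·A⁻¹] = kg·m²·s⁻²·A⁻¹
Both are kg·m²·s⁻²·A⁻¹, so they have the same dimensions and can be added.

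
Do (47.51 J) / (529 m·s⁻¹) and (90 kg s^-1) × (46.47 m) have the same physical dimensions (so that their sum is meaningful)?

Dimensions:
  (47.51 J) / (529 m·s⁻¹):  [kg·m²·s⁻²] / [m·s⁻¹] = kg·m·s⁻¹
  (90 kg s^-1) × (46.47 m):  [kg·s⁻¹] · [m] = kg·m·s⁻¹
Both are kg·m·s⁻¹, so they have the same dimensions and can be added.

Yes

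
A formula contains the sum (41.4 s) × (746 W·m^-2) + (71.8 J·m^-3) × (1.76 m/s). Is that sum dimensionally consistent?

Work out the base dimensions of each:
  (41.4 s) × (746 W·m^-2):  [s] · [kg·s⁻³] = kg·s⁻²
  (71.8 J·m^-3) × (1.76 m/s):  [kg·m⁻¹·s⁻²] · [m·s⁻¹] = kg·s⁻³
kg·s⁻² ≠ kg·s⁻³, so they cannot be added.

No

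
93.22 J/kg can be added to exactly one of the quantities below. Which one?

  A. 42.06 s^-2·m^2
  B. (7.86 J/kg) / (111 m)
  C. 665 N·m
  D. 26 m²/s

Reference: J·kg⁻¹ = N·m·kg⁻¹ = m²·s⁻².
Each option:
  A. m²·s⁻²  ← same
  B. [m²·s⁻²] / [m] = m·s⁻²
  C. N·m = kg·m·s⁻²·m = kg·m²·s⁻²
  D. m²·s⁻¹
Only A. matches m²·s⁻².

A.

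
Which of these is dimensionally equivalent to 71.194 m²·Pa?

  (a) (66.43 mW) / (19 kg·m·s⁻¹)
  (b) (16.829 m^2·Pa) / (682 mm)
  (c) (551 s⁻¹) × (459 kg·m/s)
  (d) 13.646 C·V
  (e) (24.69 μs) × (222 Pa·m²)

(c)

Reference: Pa·m² = N·m⁻²·m² = kg·m·s⁻².
Each option:
  (a) [kg·m²·s⁻³] / [kg·m·s⁻¹] = m·s⁻²
  (b) [kg·m·s⁻²] / [m] = kg·s⁻²
  (c) [s⁻¹] · [kg·m·s⁻¹] = kg·m·s⁻²  ← same
  (d) C·V = s·A·J·C⁻¹ = kg·m²·s⁻²
  (e) [s] · [kg·m·s⁻²] = kg·m·s⁻¹
Only (c) matches kg·m·s⁻².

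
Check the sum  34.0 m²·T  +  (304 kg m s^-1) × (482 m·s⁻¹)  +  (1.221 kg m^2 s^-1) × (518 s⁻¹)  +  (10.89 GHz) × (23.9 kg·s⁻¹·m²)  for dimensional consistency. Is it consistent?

No

In SI base units:
  34.0 m²·T:  T·m² = Wb·m⁻²·m² = kg·m²·s⁻²·A⁻¹
  (304 kg m s^-1) × (482 m·s⁻¹):  [kg·m·s⁻¹] · [m·s⁻¹] = kg·m²·s⁻²
  (1.221 kg m^2 s^-1) × (518 s⁻¹):  [kg·m²·s⁻¹] · [s⁻¹] = kg·m²·s⁻²
  (10.89 GHz) × (23.9 kg·s⁻¹·m²):  [s⁻¹] · [kg·m²·s⁻¹] = kg·m²·s⁻²
The terms do not share a single dimension (kg·m²·s⁻² vs kg·m²·s⁻²·A⁻¹).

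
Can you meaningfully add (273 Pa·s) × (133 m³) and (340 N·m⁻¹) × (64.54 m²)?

No

Dimensions:
  (273 Pa·s) × (133 m³):  [kg·m⁻¹·s⁻¹] · [m³] = kg·m²·s⁻¹
  (340 N·m⁻¹) × (64.54 m²):  [kg·s⁻²] · [m²] = kg·m²·s⁻²
kg·m²·s⁻¹ ≠ kg·m²·s⁻², so they cannot be added.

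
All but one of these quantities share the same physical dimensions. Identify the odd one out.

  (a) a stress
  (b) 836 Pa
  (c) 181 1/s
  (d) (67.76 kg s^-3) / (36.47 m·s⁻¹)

In SI base units:
  (a) [stress] = kg·m⁻¹·s⁻²
  (b) Pa = N·m⁻² = kg·m⁻¹·s⁻²
  (c) s⁻¹
  (d) [kg·s⁻³] / [m·s⁻¹] = kg·m⁻¹·s⁻²
All reduce to kg·m⁻¹·s⁻² except (c), which is s⁻¹.

(c)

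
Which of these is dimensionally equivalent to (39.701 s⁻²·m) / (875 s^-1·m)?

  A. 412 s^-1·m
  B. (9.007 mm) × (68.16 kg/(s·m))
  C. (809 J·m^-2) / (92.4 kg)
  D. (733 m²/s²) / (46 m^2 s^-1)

D.

Reference: [m·s⁻²] / [m·s⁻¹] = s⁻¹.
Each option:
  A. m·s⁻¹
  B. [m] · [kg·m⁻¹·s⁻¹] = kg·s⁻¹
  C. [kg·s⁻²] / [kg] = s⁻²
  D. [m²·s⁻²] / [m²·s⁻¹] = s⁻¹  ← same
Only D. matches s⁻¹.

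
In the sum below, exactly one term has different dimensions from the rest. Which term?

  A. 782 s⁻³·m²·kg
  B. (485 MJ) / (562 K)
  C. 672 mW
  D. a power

B.

In SI base units:
  A. kg·m²·s⁻³
  B. [kg·m²·s⁻²] / [K] = kg·m²·s⁻²·K⁻¹
  C. W = J·s⁻¹ = kg·m²·s⁻³
  D. [power] = kg·m²·s⁻³
All reduce to kg·m²·s⁻³ except B., which is kg·m²·s⁻²·K⁻¹.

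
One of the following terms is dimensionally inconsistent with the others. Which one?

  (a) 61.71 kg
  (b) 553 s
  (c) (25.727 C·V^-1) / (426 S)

In SI base units:
  (a) kg
  (b) s
  (c) [kg⁻¹·m⁻²·s⁴·A²] / [kg⁻¹·m⁻²·s³·A²] = s
All reduce to s except (a), which is kg.

(a)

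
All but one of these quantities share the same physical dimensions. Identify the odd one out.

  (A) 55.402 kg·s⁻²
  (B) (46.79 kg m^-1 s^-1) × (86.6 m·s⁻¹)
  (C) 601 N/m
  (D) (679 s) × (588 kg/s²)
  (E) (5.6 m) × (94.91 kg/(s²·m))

In SI base units:
  (A) kg·s⁻²
  (B) [kg·m⁻¹·s⁻¹] · [m·s⁻¹] = kg·s⁻²
  (C) N·m⁻¹ = kg·m·s⁻²·m⁻¹ = kg·s⁻²
  (D) [s] · [kg·s⁻²] = kg·s⁻¹
  (E) [m] · [kg·m⁻¹·s⁻²] = kg·s⁻²
All reduce to kg·s⁻² except (D), which is kg·s⁻¹.

(D)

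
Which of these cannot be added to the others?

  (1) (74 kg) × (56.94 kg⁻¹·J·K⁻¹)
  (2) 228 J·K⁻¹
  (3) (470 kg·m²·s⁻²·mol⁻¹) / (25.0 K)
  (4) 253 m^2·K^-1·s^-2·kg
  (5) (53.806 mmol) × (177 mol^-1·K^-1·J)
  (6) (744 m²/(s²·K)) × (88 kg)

Reduce each to base SI dimensions:
  (1) [kg] · [m²·s⁻²·K⁻¹] = kg·m²·s⁻²·K⁻¹
  (2) J·K⁻¹ = N·m·K⁻¹ = kg·m²·s⁻²·K⁻¹
  (3) [kg·m²·s⁻²·mol⁻¹] / [K] = kg·m²·s⁻²·K⁻¹·mol⁻¹
  (4) kg·m²·s⁻²·K⁻¹
  (5) [mol] · [kg·m²·s⁻²·K⁻¹·mol⁻¹] = kg·m²·s⁻²·K⁻¹
  (6) [m²·s⁻²·K⁻¹] · [kg] = kg·m²·s⁻²·K⁻¹
All reduce to kg·m²·s⁻²·K⁻¹ except (3), which is kg·m²·s⁻²·K⁻¹·mol⁻¹.

(3)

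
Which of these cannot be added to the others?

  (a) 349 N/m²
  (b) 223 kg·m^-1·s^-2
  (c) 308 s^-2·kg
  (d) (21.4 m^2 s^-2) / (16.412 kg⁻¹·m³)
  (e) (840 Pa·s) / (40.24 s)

(c)

In SI base units:
  (a) N·m⁻² = kg·m·s⁻²·m⁻² = kg·m⁻¹·s⁻²
  (b) kg·m⁻¹·s⁻²
  (c) kg·s⁻²
  (d) [m²·s⁻²] / [kg⁻¹·m³] = kg·m⁻¹·s⁻²
  (e) [kg·m⁻¹·s⁻¹] / [s] = kg·m⁻¹·s⁻²
All reduce to kg·m⁻¹·s⁻² except (c), which is kg·s⁻².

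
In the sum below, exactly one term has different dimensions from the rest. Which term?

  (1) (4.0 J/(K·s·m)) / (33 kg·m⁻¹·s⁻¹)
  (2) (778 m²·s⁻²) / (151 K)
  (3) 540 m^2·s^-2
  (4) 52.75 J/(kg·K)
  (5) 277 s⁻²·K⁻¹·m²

Work out the base dimensions of each:
  (1) [kg·m·s⁻³·K⁻¹] / [kg·m⁻¹·s⁻¹] = m²·s⁻²·K⁻¹
  (2) [m²·s⁻²] / [K] = m²·s⁻²·K⁻¹
  (3) m²·s⁻²
  (4) J·kg⁻¹·K⁻¹ = N·m·kg⁻¹·K⁻¹ = m²·s⁻²·K⁻¹
  (5) m²·s⁻²·K⁻¹
All reduce to m²·s⁻²·K⁻¹ except (3), which is m²·s⁻².

(3)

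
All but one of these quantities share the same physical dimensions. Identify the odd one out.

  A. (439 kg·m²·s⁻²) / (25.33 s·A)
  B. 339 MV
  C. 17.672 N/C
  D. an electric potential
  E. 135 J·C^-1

Expand each in SI base units:
  A. [kg·m²·s⁻²] / [s·A] = kg·m²·s⁻³·A⁻¹
  B. V = J·C⁻¹ = kg·m²·s⁻³·A⁻¹
  C. N·C⁻¹ = kg·m·s⁻²·(s·A)⁻¹ = kg·m·s⁻³·A⁻¹
  D. [electric potential] = kg·m²·s⁻³·A⁻¹
  E. J·C⁻¹ = N·m·(s·A)⁻¹ = kg·m²·s⁻³·A⁻¹
All reduce to kg·m²·s⁻³·A⁻¹ except C., which is kg·m·s⁻³·A⁻¹.

C.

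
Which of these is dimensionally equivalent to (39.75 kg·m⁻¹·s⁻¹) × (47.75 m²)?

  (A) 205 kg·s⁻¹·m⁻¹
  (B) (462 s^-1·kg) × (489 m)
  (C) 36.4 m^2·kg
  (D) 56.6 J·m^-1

Reference: [kg·m⁻¹·s⁻¹] · [m²] = kg·m·s⁻¹.
Each option:
  (A) kg·m⁻¹·s⁻¹
  (B) [kg·s⁻¹] · [m] = kg·m·s⁻¹  ← same
  (C) kg·m²
  (D) J·m⁻¹ = N·m·m⁻¹ = kg·m·s⁻²
Only (B) matches kg·m·s⁻¹.

(B)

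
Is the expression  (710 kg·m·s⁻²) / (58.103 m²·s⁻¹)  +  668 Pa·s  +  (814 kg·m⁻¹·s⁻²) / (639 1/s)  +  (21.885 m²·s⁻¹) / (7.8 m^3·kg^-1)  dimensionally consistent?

Yes

Reduce each to base SI dimensions:
  (710 kg·m·s⁻²) / (58.103 m²·s⁻¹):  [kg·m·s⁻²] / [m²·s⁻¹] = kg·m⁻¹·s⁻¹
  668 Pa·s:  Pa·s = N·m⁻²·s = kg·m⁻¹·s⁻¹
  (814 kg·m⁻¹·s⁻²) / (639 1/s):  [kg·m⁻¹·s⁻²] / [s⁻¹] = kg·m⁻¹·s⁻¹
  (21.885 m²·s⁻¹) / (7.8 m^3·kg^-1):  [m²·s⁻¹] / [kg⁻¹·m³] = kg·m⁻¹·s⁻¹
Every term reduces to kg·m⁻¹·s⁻¹.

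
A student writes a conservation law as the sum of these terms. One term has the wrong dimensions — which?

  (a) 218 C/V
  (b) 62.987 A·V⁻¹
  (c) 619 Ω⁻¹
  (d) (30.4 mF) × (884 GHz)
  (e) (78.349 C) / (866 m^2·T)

Reduce each to base SI dimensions:
  (a) C·V⁻¹ = s·A·(J·C⁻¹)⁻¹ = kg⁻¹·m⁻²·s⁴·A²
  (b) A·V⁻¹ = A·(J·C⁻¹)⁻¹ = kg⁻¹·m⁻²·s³·A²
  (c) Ω⁻¹ = (V·A⁻¹)⁻¹ = kg⁻¹·m⁻²·s³·A²
  (d) [kg⁻¹·m⁻²·s⁴·A²] · [s⁻¹] = kg⁻¹·m⁻²·s³·A²
  (e) [s·A] / [kg·m²·s⁻²·A⁻¹] = kg⁻¹·m⁻²·s³·A²
All reduce to kg⁻¹·m⁻²·s³·A² except (a), which is kg⁻¹·m⁻²·s⁴·A².

(a)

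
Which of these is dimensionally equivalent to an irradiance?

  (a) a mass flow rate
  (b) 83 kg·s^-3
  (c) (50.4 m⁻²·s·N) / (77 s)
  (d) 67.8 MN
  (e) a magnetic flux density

Reference: [irradiance] = kg·s⁻³.
Each option:
  (a) [mass flow rate] = kg·s⁻¹
  (b) kg·s⁻³  ← same
  (c) [kg·m⁻¹·s⁻¹] / [s] = kg·m⁻¹·s⁻²
  (d) N = kg·m·s⁻²
  (e) [magnetic flux density] = kg·s⁻²·A⁻¹
Only (b) matches kg·s⁻³.

(b)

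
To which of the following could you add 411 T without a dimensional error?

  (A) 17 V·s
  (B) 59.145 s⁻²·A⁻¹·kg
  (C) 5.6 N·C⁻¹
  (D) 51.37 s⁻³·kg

Reference: T = Wb·m⁻² = kg·s⁻²·A⁻¹.
Each option:
  (A) V·s = J·C⁻¹·s = kg·m²·s⁻²·A⁻¹
  (B) kg·s⁻²·A⁻¹  ← same
  (C) N·C⁻¹ = kg·m·s⁻²·(s·A)⁻¹ = kg·m·s⁻³·A⁻¹
  (D) kg·s⁻³
Only (B) matches kg·s⁻²·A⁻¹.

(B)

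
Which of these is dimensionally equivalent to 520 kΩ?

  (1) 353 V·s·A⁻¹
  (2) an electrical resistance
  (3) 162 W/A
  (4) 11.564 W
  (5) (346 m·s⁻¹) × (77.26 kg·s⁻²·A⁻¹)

(2)

Reference: Ω = V·A⁻¹ = kg·m²·s⁻³·A⁻².
Each option:
  (1) V·s·A⁻¹ = J·C⁻¹·s·A⁻¹ = kg·m²·s⁻²·A⁻²
  (2) [electrical resistance] = kg·m²·s⁻³·A⁻²  ← same
  (3) W·A⁻¹ = J·s⁻¹·A⁻¹ = kg·m²·s⁻³·A⁻¹
  (4) W = J·s⁻¹ = kg·m²·s⁻³
  (5) [m·s⁻¹] · [kg·s⁻²·A⁻¹] = kg·m·s⁻³·A⁻¹
Only (2) matches kg·m²·s⁻³·A⁻².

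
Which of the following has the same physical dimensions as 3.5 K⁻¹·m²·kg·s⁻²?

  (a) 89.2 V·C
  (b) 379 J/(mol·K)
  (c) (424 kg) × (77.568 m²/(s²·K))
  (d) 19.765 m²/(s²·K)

(c)

Reference: kg·m²·s⁻²·K⁻¹.
Each option:
  (a) C·V = s·A·J·C⁻¹ = kg·m²·s⁻²
  (b) J·mol⁻¹·K⁻¹ = N·m·mol⁻¹·K⁻¹ = kg·m²·s⁻²·K⁻¹·mol⁻¹
  (c) [kg] · [m²·s⁻²·K⁻¹] = kg·m²·s⁻²·K⁻¹  ← same
  (d) m²·s⁻²·K⁻¹
Only (c) matches kg·m²·s⁻²·K⁻¹.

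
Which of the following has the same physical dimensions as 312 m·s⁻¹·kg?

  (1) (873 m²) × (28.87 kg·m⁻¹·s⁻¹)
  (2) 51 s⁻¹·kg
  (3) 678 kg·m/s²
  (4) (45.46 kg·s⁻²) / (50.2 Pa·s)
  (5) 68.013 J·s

(1)

Reference: kg·m·s⁻¹.
Each option:
  (1) [m²] · [kg·m⁻¹·s⁻¹] = kg·m·s⁻¹  ← same
  (2) kg·s⁻¹
  (3) kg·m·s⁻²
  (4) [kg·s⁻²] / [kg·m⁻¹·s⁻¹] = m·s⁻¹
  (5) J·s = N·m·s = kg·m²·s⁻¹
Only (1) matches kg·m·s⁻¹.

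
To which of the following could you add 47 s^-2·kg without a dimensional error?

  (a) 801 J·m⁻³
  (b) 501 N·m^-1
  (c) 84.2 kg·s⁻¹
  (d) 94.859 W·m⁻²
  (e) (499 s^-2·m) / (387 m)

(b)

Reference: kg·s⁻².
Each option:
  (a) J·m⁻³ = N·m·m⁻³ = kg·m⁻¹·s⁻²
  (b) N·m⁻¹ = kg·m·s⁻²·m⁻¹ = kg·s⁻²  ← same
  (c) kg·s⁻¹
  (d) W·m⁻² = J·s⁻¹·m⁻² = kg·s⁻³
  (e) [m·s⁻²] / [m] = s⁻²
Only (b) matches kg·s⁻².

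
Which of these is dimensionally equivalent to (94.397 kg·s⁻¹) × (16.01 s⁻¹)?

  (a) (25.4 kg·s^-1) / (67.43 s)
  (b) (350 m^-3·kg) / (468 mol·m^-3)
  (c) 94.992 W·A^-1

Reference: [kg·s⁻¹] · [s⁻¹] = kg·s⁻².
Each option:
  (a) [kg·s⁻¹] / [s] = kg·s⁻²  ← same
  (b) [kg·m⁻³] / [m⁻³·mol] = kg·mol⁻¹
  (c) W·A⁻¹ = J·s⁻¹·A⁻¹ = kg·m²·s⁻³·A⁻¹
Only (a) matches kg·s⁻².

(a)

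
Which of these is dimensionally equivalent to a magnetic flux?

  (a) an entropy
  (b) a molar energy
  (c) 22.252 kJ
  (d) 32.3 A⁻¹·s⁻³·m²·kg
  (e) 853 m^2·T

(e)

Reference: [magnetic flux] = kg·m²·s⁻²·A⁻¹.
Each option:
  (a) [entropy] = kg·m²·s⁻²·K⁻¹
  (b) [molar energy] = kg·m²·s⁻²·mol⁻¹
  (c) J = N·m = kg·m²·s⁻²
  (d) kg·m²·s⁻³·A⁻¹
  (e) T·m² = Wb·m⁻²·m² = kg·m²·s⁻²·A⁻¹  ← same
Only (e) matches kg·m²·s⁻²·A⁻¹.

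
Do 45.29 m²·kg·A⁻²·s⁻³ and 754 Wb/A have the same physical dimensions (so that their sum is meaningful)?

Reduce each to base SI dimensions:
  45.29 m²·kg·A⁻²·s⁻³:  kg·m²·s⁻³·A⁻²
  754 Wb/A:  Wb·A⁻¹ = V·s·A⁻¹ = kg·m²·s⁻²·A⁻²
kg·m²·s⁻³·A⁻² ≠ kg·m²·s⁻²·A⁻², so they cannot be added.

No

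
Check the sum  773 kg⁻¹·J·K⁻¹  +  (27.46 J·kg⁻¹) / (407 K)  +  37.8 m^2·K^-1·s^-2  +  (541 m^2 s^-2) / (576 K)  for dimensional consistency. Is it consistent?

Work out the base dimensions of each:
  773 kg⁻¹·J·K⁻¹:  J·kg⁻¹·K⁻¹ = N·m·kg⁻¹·K⁻¹ = m²·s⁻²·K⁻¹
  (27.46 J·kg⁻¹) / (407 K):  [m²·s⁻²] / [K] = m²·s⁻²·K⁻¹
  37.8 m^2·K^-1·s^-2:  m²·s⁻²·K⁻¹
  (541 m^2 s^-2) / (576 K):  [m²·s⁻²] / [K] = m²·s⁻²·K⁻¹
Every term reduces to m²·s⁻²·K⁻¹.

Yes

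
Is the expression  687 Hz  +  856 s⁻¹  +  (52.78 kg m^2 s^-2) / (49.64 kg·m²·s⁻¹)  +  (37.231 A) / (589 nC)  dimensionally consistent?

In SI base units:
  687 Hz:  Hz = s⁻¹
  856 s⁻¹:  s⁻¹
  (52.78 kg m^2 s^-2) / (49.64 kg·m²·s⁻¹):  [kg·m²·s⁻²] / [kg·m²·s⁻¹] = s⁻¹
  (37.231 A) / (589 nC):  [A] / [s·A] = s⁻¹
Every term reduces to s⁻¹.

Yes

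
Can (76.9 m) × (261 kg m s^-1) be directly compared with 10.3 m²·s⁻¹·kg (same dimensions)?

Work out the base dimensions of each:
  (76.9 m) × (261 kg m s^-1):  [m] · [kg·m·s⁻¹] = kg·m²·s⁻¹
  10.3 m²·s⁻¹·kg:  kg·m²·s⁻¹
Both are kg·m²·s⁻¹, so they have the same dimensions and can be added.

Yes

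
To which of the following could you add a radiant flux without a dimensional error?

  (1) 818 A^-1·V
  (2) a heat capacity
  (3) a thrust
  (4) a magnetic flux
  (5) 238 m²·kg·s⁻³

(5)

Reference: [radiant flux] = kg·m²·s⁻³.
Each option:
  (1) V·A⁻¹ = J·C⁻¹·A⁻¹ = kg·m²·s⁻³·A⁻²
  (2) [heat capacity] = kg·m²·s⁻²·K⁻¹
  (3) [thrust] = kg·m·s⁻²
  (4) [magnetic flux] = kg·m²·s⁻²·A⁻¹
  (5) kg·m²·s⁻³  ← same
Only (5) matches kg·m²·s⁻³.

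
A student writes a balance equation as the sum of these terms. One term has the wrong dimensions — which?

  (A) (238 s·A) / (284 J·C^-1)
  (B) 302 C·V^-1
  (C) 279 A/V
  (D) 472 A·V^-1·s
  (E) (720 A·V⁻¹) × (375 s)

(C)

Work out the base dimensions of each:
  (A) [s·A] / [kg·m²·s⁻³·A⁻¹] = kg⁻¹·m⁻²·s⁴·A²
  (B) C·V⁻¹ = s·A·(J·C⁻¹)⁻¹ = kg⁻¹·m⁻²·s⁴·A²
  (C) A·V⁻¹ = A·(J·C⁻¹)⁻¹ = kg⁻¹·m⁻²·s³·A²
  (D) A·s·V⁻¹ = A·s·(J·C⁻¹)⁻¹ = kg⁻¹·m⁻²·s⁴·A²
  (E) [kg⁻¹·m⁻²·s³·A²] · [s] = kg⁻¹·m⁻²·s⁴·A²
All reduce to kg⁻¹·m⁻²·s⁴·A² except (C), which is kg⁻¹·m⁻²·s³·A².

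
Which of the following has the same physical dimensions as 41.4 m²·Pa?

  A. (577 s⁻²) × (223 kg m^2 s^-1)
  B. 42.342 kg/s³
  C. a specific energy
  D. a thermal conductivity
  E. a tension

Reference: Pa·m² = N·m⁻²·m² = kg·m·s⁻².
Each option:
  A. [s⁻²] · [kg·m²·s⁻¹] = kg·m²·s⁻³
  B. kg·s⁻³
  C. [specific energy] = m²·s⁻²
  D. [thermal conductivity] = kg·m·s⁻³·K⁻¹
  E. [tension] = kg·m·s⁻²  ← same
Only E. matches kg·m·s⁻².

E.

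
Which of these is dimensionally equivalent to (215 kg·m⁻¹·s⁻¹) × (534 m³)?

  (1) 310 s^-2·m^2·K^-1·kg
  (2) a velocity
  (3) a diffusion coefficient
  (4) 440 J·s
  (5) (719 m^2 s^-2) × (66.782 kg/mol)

Reference: [kg·m⁻¹·s⁻¹] · [m³] = kg·m²·s⁻¹.
Each option:
  (1) kg·m²·s⁻²·K⁻¹
  (2) [velocity] = m·s⁻¹
  (3) [diffusion coefficient] = m²·s⁻¹
  (4) J·s = N·m·s = kg·m²·s⁻¹  ← same
  (5) [m²·s⁻²] · [kg·mol⁻¹] = kg·m²·s⁻²·mol⁻¹
Only (4) matches kg·m²·s⁻¹.

(4)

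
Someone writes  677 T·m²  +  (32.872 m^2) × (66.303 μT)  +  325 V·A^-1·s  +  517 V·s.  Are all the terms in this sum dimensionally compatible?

In SI base units:
  677 T·m²:  T·m² = Wb·m⁻²·m² = kg·m²·s⁻²·A⁻¹
  (32.872 m^2) × (66.303 μT):  [m²] · [kg·s⁻²·A⁻¹] = kg·m²·s⁻²·A⁻¹
  325 V·A^-1·s:  V·s·A⁻¹ = J·C⁻¹·s·A⁻¹ = kg·m²·s⁻²·A⁻²
  517 V·s:  V·s = J·C⁻¹·s = kg·m²·s⁻²·A⁻¹
The terms do not share a single dimension (kg·m²·s⁻²·A⁻² vs kg·m²·s⁻²·A⁻¹).

No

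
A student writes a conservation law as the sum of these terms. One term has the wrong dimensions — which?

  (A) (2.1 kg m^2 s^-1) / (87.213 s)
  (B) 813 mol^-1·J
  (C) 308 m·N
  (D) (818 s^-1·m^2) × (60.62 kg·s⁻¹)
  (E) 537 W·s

Work out the base dimensions of each:
  (A) [kg·m²·s⁻¹] / [s] = kg·m²·s⁻²
  (B) J·mol⁻¹ = N·m·mol⁻¹ = kg·m²·s⁻²·mol⁻¹
  (C) N·m = kg·m·s⁻²·m = kg·m²·s⁻²
  (D) [m²·s⁻¹] · [kg·s⁻¹] = kg·m²·s⁻²
  (E) W·s = J·s⁻¹·s = kg·m²·s⁻²
All reduce to kg·m²·s⁻² except (B), which is kg·m²·s⁻²·mol⁻¹.

(B)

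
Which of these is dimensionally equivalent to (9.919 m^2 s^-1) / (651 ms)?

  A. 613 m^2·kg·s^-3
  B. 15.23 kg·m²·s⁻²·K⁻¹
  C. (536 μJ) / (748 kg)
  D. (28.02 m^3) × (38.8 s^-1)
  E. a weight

C.

Reference: [m²·s⁻¹] / [s] = m²·s⁻².
Each option:
  A. kg·m²·s⁻³
  B. kg·m²·s⁻²·K⁻¹
  C. [kg·m²·s⁻²] / [kg] = m²·s⁻²  ← same
  D. [m³] · [s⁻¹] = m³·s⁻¹
  E. [weight] = kg·m·s⁻²
Only C. matches m²·s⁻².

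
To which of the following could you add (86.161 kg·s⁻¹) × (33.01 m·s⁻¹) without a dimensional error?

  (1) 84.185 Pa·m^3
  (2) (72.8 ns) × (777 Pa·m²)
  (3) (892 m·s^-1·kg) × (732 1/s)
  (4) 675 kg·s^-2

Reference: [kg·s⁻¹] · [m·s⁻¹] = kg·m·s⁻².
Each option:
  (1) Pa·m³ = N·m⁻²·m³ = kg·m²·s⁻²
  (2) [s] · [kg·m·s⁻²] = kg·m·s⁻¹
  (3) [kg·m·s⁻¹] · [s⁻¹] = kg·m·s⁻²  ← same
  (4) kg·s⁻²
Only (3) matches kg·m·s⁻².

(3)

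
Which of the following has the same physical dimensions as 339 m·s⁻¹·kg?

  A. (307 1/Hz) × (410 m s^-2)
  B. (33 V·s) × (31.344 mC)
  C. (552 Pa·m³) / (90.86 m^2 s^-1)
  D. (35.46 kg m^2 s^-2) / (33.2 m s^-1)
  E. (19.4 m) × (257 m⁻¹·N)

Reference: kg·m·s⁻¹.
Each option:
  A. [s] · [m·s⁻²] = m·s⁻¹
  B. [kg·m²·s⁻²·A⁻¹] · [s·A] = kg·m²·s⁻¹
  C. [kg·m²·s⁻²] / [m²·s⁻¹] = kg·s⁻¹
  D. [kg·m²·s⁻²] / [m·s⁻¹] = kg·m·s⁻¹  ← same
  E. [m] · [kg·s⁻²] = kg·m·s⁻²
Only D. matches kg·m·s⁻¹.

D.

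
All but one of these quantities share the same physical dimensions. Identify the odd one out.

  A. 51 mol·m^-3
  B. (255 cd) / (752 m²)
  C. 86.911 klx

A.

In SI base units:
  A. mol·m⁻³ = m⁻³·mol
  B. [cd] / [m²] = m⁻²·cd
  C. lx = lm·m⁻² = m⁻²·cd
All reduce to m⁻²·cd except A., which is m⁻³·mol.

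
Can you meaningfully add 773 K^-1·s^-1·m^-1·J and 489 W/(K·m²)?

In SI base units:
  773 K^-1·s^-1·m^-1·J:  J·s⁻¹·m⁻¹·K⁻¹ = N·m·s⁻¹·m⁻¹·K⁻¹ = kg·m·s⁻³·K⁻¹
  489 W/(K·m²):  W·m⁻²·K⁻¹ = J·s⁻¹·m⁻²·K⁻¹ = kg·s⁻³·K⁻¹
kg·m·s⁻³·K⁻¹ ≠ kg·s⁻³·K⁻¹, so they cannot be added.

No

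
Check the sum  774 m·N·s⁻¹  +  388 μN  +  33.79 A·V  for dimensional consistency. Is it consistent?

No

Dimensions:
  774 m·N·s⁻¹:  N·m·s⁻¹ = kg·m·s⁻²·m·s⁻¹ = kg·m²·s⁻³
  388 μN:  N = kg·m·s⁻²
  33.79 A·V:  V·A = J·C⁻¹·A = kg·m²·s⁻³
The terms do not share a single dimension (kg·m²·s⁻³ vs kg·m·s⁻²).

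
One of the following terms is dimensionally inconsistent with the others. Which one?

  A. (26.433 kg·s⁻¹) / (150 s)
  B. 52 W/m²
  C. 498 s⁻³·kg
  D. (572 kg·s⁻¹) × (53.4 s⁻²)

Expand each in SI base units:
  A. [kg·s⁻¹] / [s] = kg·s⁻²
  B. W·m⁻² = J·s⁻¹·m⁻² = kg·s⁻³
  C. kg·s⁻³
  D. [kg·s⁻¹] · [s⁻²] = kg·s⁻³
All reduce to kg·s⁻³ except A., which is kg·s⁻².

A.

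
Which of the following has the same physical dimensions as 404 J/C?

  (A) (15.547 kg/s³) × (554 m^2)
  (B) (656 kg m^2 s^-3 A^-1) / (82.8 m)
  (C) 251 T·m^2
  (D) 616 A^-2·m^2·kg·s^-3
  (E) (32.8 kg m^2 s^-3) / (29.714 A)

(E)

Reference: J·C⁻¹ = N·m·(s·A)⁻¹ = kg·m²·s⁻³·A⁻¹.
Each option:
  (A) [kg·s⁻³] · [m²] = kg·m²·s⁻³
  (B) [kg·m²·s⁻³·A⁻¹] / [m] = kg·m·s⁻³·A⁻¹
  (C) T·m² = Wb·m⁻²·m² = kg·m²·s⁻²·A⁻¹
  (D) kg·m²·s⁻³·A⁻²
  (E) [kg·m²·s⁻³] / [A] = kg·m²·s⁻³·A⁻¹  ← same
Only (E) matches kg·m²·s⁻³·A⁻¹.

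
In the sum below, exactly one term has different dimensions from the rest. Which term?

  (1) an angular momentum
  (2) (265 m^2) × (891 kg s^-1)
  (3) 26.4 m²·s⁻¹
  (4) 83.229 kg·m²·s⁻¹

In SI base units:
  (1) [angular momentum] = kg·m²·s⁻¹
  (2) [m²] · [kg·s⁻¹] = kg·m²·s⁻¹
  (3) m²·s⁻¹
  (4) kg·m²·s⁻¹
All reduce to kg·m²·s⁻¹ except (3), which is m²·s⁻¹.

(3)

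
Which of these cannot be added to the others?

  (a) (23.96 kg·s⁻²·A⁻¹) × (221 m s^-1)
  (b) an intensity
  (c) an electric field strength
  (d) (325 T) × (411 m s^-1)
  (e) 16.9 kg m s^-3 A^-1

(b)

Dimensions:
  (a) [kg·s⁻²·A⁻¹] · [m·s⁻¹] = kg·m·s⁻³·A⁻¹
  (b) [intensity] = kg·s⁻³
  (c) [electric field strength] = kg·m·s⁻³·A⁻¹
  (d) [kg·s⁻²·A⁻¹] · [m·s⁻¹] = kg·m·s⁻³·A⁻¹
  (e) kg·m·s⁻³·A⁻¹
All reduce to kg·m·s⁻³·A⁻¹ except (b), which is kg·s⁻³.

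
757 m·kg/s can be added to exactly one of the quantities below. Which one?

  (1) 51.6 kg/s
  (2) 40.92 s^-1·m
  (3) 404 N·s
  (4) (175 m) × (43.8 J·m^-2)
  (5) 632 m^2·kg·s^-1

Reference: kg·m·s⁻¹.
Each option:
  (1) kg·s⁻¹
  (2) m·s⁻¹
  (3) N·s = kg·m·s⁻²·s = kg·m·s⁻¹  ← same
  (4) [m] · [kg·s⁻²] = kg·m·s⁻²
  (5) kg·m²·s⁻¹
Only (3) matches kg·m·s⁻¹.

(3)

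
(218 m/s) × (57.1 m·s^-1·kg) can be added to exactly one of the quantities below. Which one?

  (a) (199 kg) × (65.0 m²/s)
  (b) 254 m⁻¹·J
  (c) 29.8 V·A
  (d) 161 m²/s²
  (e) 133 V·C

Reference: [m·s⁻¹] · [kg·m·s⁻¹] = kg·m²·s⁻².
Each option:
  (a) [kg] · [m²·s⁻¹] = kg·m²·s⁻¹
  (b) J·m⁻¹ = N·m·m⁻¹ = kg·m·s⁻²
  (c) V·A = J·C⁻¹·A = kg·m²·s⁻³
  (d) m²·s⁻²
  (e) C·V = s·A·J·C⁻¹ = kg·m²·s⁻²  ← same
Only (e) matches kg·m²·s⁻².

(e)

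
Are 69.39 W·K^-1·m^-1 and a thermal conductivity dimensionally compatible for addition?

Expand each in SI base units:
  69.39 W·K^-1·m^-1:  W·m⁻¹·K⁻¹ = J·s⁻¹·m⁻¹·K⁻¹ = kg·m·s⁻³·K⁻¹
  a thermal conductivity:  [thermal conductivity] = kg·m·s⁻³·K⁻¹
Both are kg·m·s⁻³·K⁻¹, so they have the same dimensions and can be added.

Yes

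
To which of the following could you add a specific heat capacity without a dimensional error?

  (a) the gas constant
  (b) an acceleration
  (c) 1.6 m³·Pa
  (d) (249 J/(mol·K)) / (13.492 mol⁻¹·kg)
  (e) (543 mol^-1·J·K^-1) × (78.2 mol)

Reference: [specific heat capacity] = m²·s⁻²·K⁻¹.
Each option:
  (a) [gas constant] = kg·m²·s⁻²·K⁻¹·mol⁻¹
  (b) [acceleration] = m·s⁻²
  (c) Pa·m³ = N·m⁻²·m³ = kg·m²·s⁻²
  (d) [kg·m²·s⁻²·K⁻¹·mol⁻¹] / [kg·mol⁻¹] = m²·s⁻²·K⁻¹  ← same
  (e) [kg·m²·s⁻²·K⁻¹·mol⁻¹] · [mol] = kg·m²·s⁻²·K⁻¹
Only (d) matches m²·s⁻²·K⁻¹.

(d)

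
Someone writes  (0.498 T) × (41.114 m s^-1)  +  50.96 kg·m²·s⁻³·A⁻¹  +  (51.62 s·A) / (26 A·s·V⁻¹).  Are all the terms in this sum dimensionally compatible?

No

Reduce each to base SI dimensions:
  (0.498 T) × (41.114 m s^-1):  [kg·s⁻²·A⁻¹] · [m·s⁻¹] = kg·m·s⁻³·A⁻¹
  50.96 kg·m²·s⁻³·A⁻¹:  kg·m²·s⁻³·A⁻¹
  (51.62 s·A) / (26 A·s·V⁻¹):  [s·A] / [kg⁻¹·m⁻²·s⁴·A²] = kg·m²·s⁻³·A⁻¹
The terms do not share a single dimension (kg·m²·s⁻³·A⁻¹ vs kg·m·s⁻³·A⁻¹).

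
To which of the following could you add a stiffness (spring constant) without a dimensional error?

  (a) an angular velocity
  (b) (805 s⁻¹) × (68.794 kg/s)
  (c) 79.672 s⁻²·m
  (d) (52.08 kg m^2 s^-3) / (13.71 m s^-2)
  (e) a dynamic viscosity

Reference: [stiffness (spring constant)] = kg·s⁻².
Each option:
  (a) [angular velocity] = s⁻¹
  (b) [s⁻¹] · [kg·s⁻¹] = kg·s⁻²  ← same
  (c) m·s⁻²
  (d) [kg·m²·s⁻³] / [m·s⁻²] = kg·m·s⁻¹
  (e) [dynamic viscosity] = kg·m⁻¹·s⁻¹
Only (b) matches kg·s⁻².

(b)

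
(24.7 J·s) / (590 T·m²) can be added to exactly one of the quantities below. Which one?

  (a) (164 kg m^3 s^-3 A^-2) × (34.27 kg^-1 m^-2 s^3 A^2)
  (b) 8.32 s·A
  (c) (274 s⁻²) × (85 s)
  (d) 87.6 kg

Reference: [kg·m²·s⁻¹] / [kg·m²·s⁻²·A⁻¹] = s·A.
Each option:
  (a) [kg·m³·s⁻³·A⁻²] · [kg⁻¹·m⁻²·s³·A²] = m
  (b) s·A  ← same
  (c) [s⁻²] · [s] = s⁻¹
  (d) kg
Only (b) matches s·A.

(b)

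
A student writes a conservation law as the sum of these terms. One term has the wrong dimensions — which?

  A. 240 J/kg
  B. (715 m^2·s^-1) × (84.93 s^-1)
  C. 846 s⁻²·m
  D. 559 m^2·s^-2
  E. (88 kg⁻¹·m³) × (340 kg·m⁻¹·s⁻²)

C.

Reduce each to base SI dimensions:
  A. J·kg⁻¹ = N·m·kg⁻¹ = m²·s⁻²
  B. [m²·s⁻¹] · [s⁻¹] = m²·s⁻²
  C. m·s⁻²
  D. m²·s⁻²
  E. [kg⁻¹·m³] · [kg·m⁻¹·s⁻²] = m²·s⁻²
All reduce to m²·s⁻² except C., which is m·s⁻².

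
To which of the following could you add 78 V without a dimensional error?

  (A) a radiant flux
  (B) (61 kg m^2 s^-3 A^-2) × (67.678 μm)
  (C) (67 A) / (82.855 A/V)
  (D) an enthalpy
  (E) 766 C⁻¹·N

Reference: V = J·C⁻¹ = kg·m²·s⁻³·A⁻¹.
Each option:
  (A) [radiant flux] = kg·m²·s⁻³
  (B) [kg·m²·s⁻³·A⁻²] · [m] = kg·m³·s⁻³·A⁻²
  (C) [A] / [kg⁻¹·m⁻²·s³·A²] = kg·m²·s⁻³·A⁻¹  ← same
  (D) [enthalpy] = kg·m²·s⁻²
  (E) N·C⁻¹ = kg·m·s⁻²·(s·A)⁻¹ = kg·m·s⁻³·A⁻¹
Only (C) matches kg·m²·s⁻³·A⁻¹.

(C)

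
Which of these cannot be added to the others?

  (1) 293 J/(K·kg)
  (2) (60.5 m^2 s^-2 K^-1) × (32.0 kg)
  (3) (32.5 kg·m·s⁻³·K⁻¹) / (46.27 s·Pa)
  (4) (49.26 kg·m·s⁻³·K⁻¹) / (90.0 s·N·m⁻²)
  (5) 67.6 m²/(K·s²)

In SI base units:
  (1) J·kg⁻¹·K⁻¹ = N·m·kg⁻¹·K⁻¹ = m²·s⁻²·K⁻¹
  (2) [m²·s⁻²·K⁻¹] · [kg] = kg·m²·s⁻²·K⁻¹
  (3) [kg·m·s⁻³·K⁻¹] / [kg·m⁻¹·s⁻¹] = m²·s⁻²·K⁻¹
  (4) [kg·m·s⁻³·K⁻¹] / [kg·m⁻¹·s⁻¹] = m²·s⁻²·K⁻¹
  (5) m²·s⁻²·K⁻¹
All reduce to m²·s⁻²·K⁻¹ except (2), which is kg·m²·s⁻²·K⁻¹.

(2)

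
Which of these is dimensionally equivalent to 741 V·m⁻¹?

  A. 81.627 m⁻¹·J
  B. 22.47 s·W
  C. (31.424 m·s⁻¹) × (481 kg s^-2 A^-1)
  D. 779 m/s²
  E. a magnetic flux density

Reference: V·m⁻¹ = J·C⁻¹·m⁻¹ = kg·m·s⁻³·A⁻¹.
Each option:
  A. J·m⁻¹ = N·m·m⁻¹ = kg·m·s⁻²
  B. W·s = J·s⁻¹·s = kg·m²·s⁻²
  C. [m·s⁻¹] · [kg·s⁻²·A⁻¹] = kg·m·s⁻³·A⁻¹  ← same
  D. m·s⁻²
  E. [magnetic flux density] = kg·s⁻²·A⁻¹
Only C. matches kg·m·s⁻³·A⁻¹.

C.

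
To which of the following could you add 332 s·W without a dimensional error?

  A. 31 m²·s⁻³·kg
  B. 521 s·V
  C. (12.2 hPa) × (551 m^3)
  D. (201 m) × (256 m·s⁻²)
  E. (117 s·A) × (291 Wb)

Reference: W·s = J·s⁻¹·s = kg·m²·s⁻².
Each option:
  A. kg·m²·s⁻³
  B. V·s = J·C⁻¹·s = kg·m²·s⁻²·A⁻¹
  C. [kg·m⁻¹·s⁻²] · [m³] = kg·m²·s⁻²  ← same
  D. [m] · [m·s⁻²] = m²·s⁻²
  E. [s·A] · [kg·m²·s⁻²·A⁻¹] = kg·m²·s⁻¹
Only C. matches kg·m²·s⁻².

C.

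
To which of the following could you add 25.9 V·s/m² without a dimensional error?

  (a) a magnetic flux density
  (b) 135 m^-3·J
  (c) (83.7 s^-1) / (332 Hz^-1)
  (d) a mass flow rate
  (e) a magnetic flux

Reference: V·s·m⁻² = J·C⁻¹·s·m⁻² = kg·s⁻²·A⁻¹.
Each option:
  (a) [magnetic flux density] = kg·s⁻²·A⁻¹  ← same
  (b) J·m⁻³ = N·m·m⁻³ = kg·m⁻¹·s⁻²
  (c) [s⁻¹] / [s] = s⁻²
  (d) [mass flow rate] = kg·s⁻¹
  (e) [magnetic flux] = kg·m²·s⁻²·A⁻¹
Only (a) matches kg·s⁻²·A⁻¹.

(a)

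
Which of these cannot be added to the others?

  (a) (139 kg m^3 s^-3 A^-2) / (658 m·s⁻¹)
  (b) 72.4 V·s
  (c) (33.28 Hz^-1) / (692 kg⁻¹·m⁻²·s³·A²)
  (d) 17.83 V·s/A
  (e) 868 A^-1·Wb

(b)

Expand each in SI base units:
  (a) [kg·m³·s⁻³·A⁻²] / [m·s⁻¹] = kg·m²·s⁻²·A⁻²
  (b) V·s = J·C⁻¹·s = kg·m²·s⁻²·A⁻¹
  (c) [s] / [kg⁻¹·m⁻²·s³·A²] = kg·m²·s⁻²·A⁻²
  (d) V·s·A⁻¹ = J·C⁻¹·s·A⁻¹ = kg·m²·s⁻²·A⁻²
  (e) Wb·A⁻¹ = V·s·A⁻¹ = kg·m²·s⁻²·A⁻²
All reduce to kg·m²·s⁻²·A⁻² except (b), which is kg·m²·s⁻²·A⁻¹.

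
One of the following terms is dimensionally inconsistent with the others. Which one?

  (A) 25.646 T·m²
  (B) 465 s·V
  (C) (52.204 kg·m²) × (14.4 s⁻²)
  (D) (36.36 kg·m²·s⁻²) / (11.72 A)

(C)

Work out the base dimensions of each:
  (A) T·m² = Wb·m⁻²·m² = kg·m²·s⁻²·A⁻¹
  (B) V·s = J·C⁻¹·s = kg·m²·s⁻²·A⁻¹
  (C) [kg·m²] · [s⁻²] = kg·m²·s⁻²
  (D) [kg·m²·s⁻²] / [A] = kg·m²·s⁻²·A⁻¹
All reduce to kg·m²·s⁻²·A⁻¹ except (C), which is kg·m²·s⁻².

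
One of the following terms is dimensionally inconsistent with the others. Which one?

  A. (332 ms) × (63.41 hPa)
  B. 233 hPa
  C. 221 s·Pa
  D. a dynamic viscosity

B.

Reduce each to base SI dimensions:
  A. [s] · [kg·m⁻¹·s⁻²] = kg·m⁻¹·s⁻¹
  B. Pa = N·m⁻² = kg·m⁻¹·s⁻²
  C. Pa·s = N·m⁻²·s = kg·m⁻¹·s⁻¹
  D. [dynamic viscosity] = kg·m⁻¹·s⁻¹
All reduce to kg·m⁻¹·s⁻¹ except B., which is kg·m⁻¹·s⁻².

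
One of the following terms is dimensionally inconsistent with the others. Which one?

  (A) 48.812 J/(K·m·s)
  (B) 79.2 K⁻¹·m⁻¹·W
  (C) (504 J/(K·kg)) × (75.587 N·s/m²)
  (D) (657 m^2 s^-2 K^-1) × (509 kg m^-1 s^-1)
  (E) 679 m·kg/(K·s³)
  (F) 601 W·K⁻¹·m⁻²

(F)

Reduce each to base SI dimensions:
  (A) J·s⁻¹·m⁻¹·K⁻¹ = N·m·s⁻¹·m⁻¹·K⁻¹ = kg·m·s⁻³·K⁻¹
  (B) W·m⁻¹·K⁻¹ = J·s⁻¹·m⁻¹·K⁻¹ = kg·m·s⁻³·K⁻¹
  (C) [m²·s⁻²·K⁻¹] · [kg·m⁻¹·s⁻¹] = kg·m·s⁻³·K⁻¹
  (D) [m²·s⁻²·K⁻¹] · [kg·m⁻¹·s⁻¹] = kg·m·s⁻³·K⁻¹
  (E) kg·m·s⁻³·K⁻¹
  (F) W·m⁻²·K⁻¹ = J·s⁻¹·m⁻²·K⁻¹ = kg·s⁻³·K⁻¹
All reduce to kg·m·s⁻³·K⁻¹ except (F), which is kg·s⁻³·K⁻¹.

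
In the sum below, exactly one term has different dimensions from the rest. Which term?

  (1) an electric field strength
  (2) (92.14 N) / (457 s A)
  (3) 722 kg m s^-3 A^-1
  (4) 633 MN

(4)

Expand each in SI base units:
  (1) [electric field strength] = kg·m·s⁻³·A⁻¹
  (2) [kg·m·s⁻²] / [s·A] = kg·m·s⁻³·A⁻¹
  (3) kg·m·s⁻³·A⁻¹
  (4) N = kg·m·s⁻²
All reduce to kg·m·s⁻³·A⁻¹ except (4), which is kg·m·s⁻².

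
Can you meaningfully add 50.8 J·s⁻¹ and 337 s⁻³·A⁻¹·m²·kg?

In SI base units:
  50.8 J·s⁻¹:  J·s⁻¹ = N·m·s⁻¹ = kg·m²·s⁻³
  337 s⁻³·A⁻¹·m²·kg:  kg·m²·s⁻³·A⁻¹
kg·m²·s⁻³ ≠ kg·m²·s⁻³·A⁻¹, so they cannot be added.

No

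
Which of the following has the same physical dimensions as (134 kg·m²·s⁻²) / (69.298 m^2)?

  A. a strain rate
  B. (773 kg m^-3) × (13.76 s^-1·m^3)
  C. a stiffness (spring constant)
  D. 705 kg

C.

Reference: [kg·m²·s⁻²] / [m²] = kg·s⁻².
Each option:
  A. [strain rate] = s⁻¹
  B. [kg·m⁻³] · [m³·s⁻¹] = kg·s⁻¹
  C. [stiffness (spring constant)] = kg·s⁻²  ← same
  D. kg
Only C. matches kg·s⁻².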